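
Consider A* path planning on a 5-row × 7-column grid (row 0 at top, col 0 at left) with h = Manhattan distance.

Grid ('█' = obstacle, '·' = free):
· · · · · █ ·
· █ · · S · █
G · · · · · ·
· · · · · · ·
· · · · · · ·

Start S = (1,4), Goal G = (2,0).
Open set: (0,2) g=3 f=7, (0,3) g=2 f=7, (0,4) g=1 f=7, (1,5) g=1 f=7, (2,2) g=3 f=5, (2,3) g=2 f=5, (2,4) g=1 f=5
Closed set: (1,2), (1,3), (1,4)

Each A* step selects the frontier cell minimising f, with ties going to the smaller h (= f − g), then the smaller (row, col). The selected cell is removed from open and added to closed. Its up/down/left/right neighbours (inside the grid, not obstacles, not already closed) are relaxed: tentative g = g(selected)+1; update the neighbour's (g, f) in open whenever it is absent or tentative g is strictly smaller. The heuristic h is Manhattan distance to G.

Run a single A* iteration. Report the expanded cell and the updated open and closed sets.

expanded=(2,2); open=[(0,2) g=3 f=7, (0,3) g=2 f=7, (0,4) g=1 f=7, (1,5) g=1 f=7, (2,1) g=4 f=5, (2,3) g=2 f=5, (2,4) g=1 f=5, (3,2) g=4 f=7]; closed=[(1,2), (1,3), (1,4), (2,2)]

step 1: expand (2,2) (f=5, h=2) → closed; open now [(0,2) g=3 f=7, (0,3) g=2 f=7, (0,4) g=1 f=7, (1,5) g=1 f=7, (2,1) g=4 f=5, (2,3) g=2 f=5, (2,4) g=1 f=5, (3,2) g=4 f=7]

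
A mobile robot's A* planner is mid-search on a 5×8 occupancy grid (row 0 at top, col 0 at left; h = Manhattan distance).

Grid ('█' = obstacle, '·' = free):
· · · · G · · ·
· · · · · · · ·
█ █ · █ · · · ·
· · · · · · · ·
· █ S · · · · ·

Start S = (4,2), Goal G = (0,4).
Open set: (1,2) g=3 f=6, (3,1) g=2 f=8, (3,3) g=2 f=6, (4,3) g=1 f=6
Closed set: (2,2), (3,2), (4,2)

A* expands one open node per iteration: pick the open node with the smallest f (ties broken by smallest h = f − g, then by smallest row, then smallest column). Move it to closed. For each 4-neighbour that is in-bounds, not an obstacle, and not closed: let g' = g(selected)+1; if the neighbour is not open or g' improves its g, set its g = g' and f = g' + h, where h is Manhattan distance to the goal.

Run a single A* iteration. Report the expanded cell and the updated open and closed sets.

expanded=(1,2); open=[(0,2) g=4 f=6, (1,1) g=4 f=8, (1,3) g=4 f=6, (3,1) g=2 f=8, (3,3) g=2 f=6, (4,3) g=1 f=6]; closed=[(1,2), (2,2), (3,2), (4,2)]

step 1: expand (1,2) (f=6, h=3) → closed; open now [(0,2) g=4 f=6, (1,1) g=4 f=8, (1,3) g=4 f=6, (3,1) g=2 f=8, (3,3) g=2 f=6, (4,3) g=1 f=6]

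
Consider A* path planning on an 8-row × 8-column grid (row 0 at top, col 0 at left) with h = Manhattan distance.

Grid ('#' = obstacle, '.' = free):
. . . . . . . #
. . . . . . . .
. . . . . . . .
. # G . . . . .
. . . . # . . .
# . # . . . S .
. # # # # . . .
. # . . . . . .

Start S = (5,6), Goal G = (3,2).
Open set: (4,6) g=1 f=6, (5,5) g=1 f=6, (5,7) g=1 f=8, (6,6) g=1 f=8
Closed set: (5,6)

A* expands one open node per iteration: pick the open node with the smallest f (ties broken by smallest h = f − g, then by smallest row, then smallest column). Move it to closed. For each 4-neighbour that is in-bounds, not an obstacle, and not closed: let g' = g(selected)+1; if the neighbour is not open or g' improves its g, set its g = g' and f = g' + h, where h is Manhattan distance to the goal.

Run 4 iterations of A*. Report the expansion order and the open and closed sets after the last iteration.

step 1: expand (4,6) (f=6, h=5) → closed; open now [(3,6) g=2 f=6, (4,5) g=2 f=6, (4,7) g=2 f=8, (5,5) g=1 f=6, (5,7) g=1 f=8, (6,6) g=1 f=8]
step 2: expand (3,6) (f=6, h=4) → closed; open now [(2,6) g=3 f=8, (3,5) g=3 f=6, (3,7) g=3 f=8, (4,5) g=2 f=6, (4,7) g=2 f=8, (5,5) g=1 f=6, (5,7) g=1 f=8, (6,6) g=1 f=8]
step 3: expand (3,5) (f=6, h=3) → closed; open now [(2,5) g=4 f=8, (2,6) g=3 f=8, (3,4) g=4 f=6, (3,7) g=3 f=8, (4,5) g=2 f=6, (4,7) g=2 f=8, (5,5) g=1 f=6, (5,7) g=1 f=8, (6,6) g=1 f=8]
step 4: expand (3,4) (f=6, h=2) → closed; open now [(2,4) g=5 f=8, (2,5) g=4 f=8, (2,6) g=3 f=8, (3,3) g=5 f=6, (3,7) g=3 f=8, (4,5) g=2 f=6, (4,7) g=2 f=8, (5,5) g=1 f=6, (5,7) g=1 f=8, (6,6) g=1 f=8]

order=[(4,6) → (3,6) → (3,5) → (3,4)]; open=[(2,4) g=5 f=8, (2,5) g=4 f=8, (2,6) g=3 f=8, (3,3) g=5 f=6, (3,7) g=3 f=8, (4,5) g=2 f=6, (4,7) g=2 f=8, (5,5) g=1 f=6, (5,7) g=1 f=8, (6,6) g=1 f=8]; closed=[(3,4), (3,5), (3,6), (4,6), (5,6)]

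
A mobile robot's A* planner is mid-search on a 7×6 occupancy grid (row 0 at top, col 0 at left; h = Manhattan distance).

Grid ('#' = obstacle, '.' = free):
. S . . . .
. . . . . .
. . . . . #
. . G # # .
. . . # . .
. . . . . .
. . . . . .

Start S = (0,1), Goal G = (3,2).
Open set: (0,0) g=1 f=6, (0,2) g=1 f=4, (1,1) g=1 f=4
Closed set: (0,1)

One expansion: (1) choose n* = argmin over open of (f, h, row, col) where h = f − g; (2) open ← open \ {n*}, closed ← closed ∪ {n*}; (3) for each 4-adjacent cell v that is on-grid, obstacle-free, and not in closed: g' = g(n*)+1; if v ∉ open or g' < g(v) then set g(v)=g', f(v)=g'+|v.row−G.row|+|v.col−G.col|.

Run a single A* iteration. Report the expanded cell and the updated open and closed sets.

step 1: expand (0,2) (f=4, h=3) → closed; open now [(0,0) g=1 f=6, (0,3) g=2 f=6, (1,1) g=1 f=4, (1,2) g=2 f=4]

expanded=(0,2); open=[(0,0) g=1 f=6, (0,3) g=2 f=6, (1,1) g=1 f=4, (1,2) g=2 f=4]; closed=[(0,1), (0,2)]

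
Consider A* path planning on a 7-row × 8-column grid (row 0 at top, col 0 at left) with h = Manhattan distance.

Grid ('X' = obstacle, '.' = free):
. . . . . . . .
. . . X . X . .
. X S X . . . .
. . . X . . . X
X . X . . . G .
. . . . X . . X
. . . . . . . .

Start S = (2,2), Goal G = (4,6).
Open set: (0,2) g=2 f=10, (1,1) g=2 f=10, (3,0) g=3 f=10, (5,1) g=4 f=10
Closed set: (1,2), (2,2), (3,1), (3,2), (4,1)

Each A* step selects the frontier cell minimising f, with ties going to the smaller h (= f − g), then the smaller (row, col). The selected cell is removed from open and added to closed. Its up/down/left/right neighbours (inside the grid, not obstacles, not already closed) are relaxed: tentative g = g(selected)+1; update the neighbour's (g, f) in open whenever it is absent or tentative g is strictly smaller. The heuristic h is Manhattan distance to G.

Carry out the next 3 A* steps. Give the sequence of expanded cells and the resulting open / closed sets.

order=[(5,1) → (5,2) → (5,3)]; open=[(0,2) g=2 f=10, (1,1) g=2 f=10, (3,0) g=3 f=10, (4,3) g=7 f=10, (5,0) g=5 f=12, (6,1) g=5 f=12, (6,2) g=6 f=12, (6,3) g=7 f=12]; closed=[(1,2), (2,2), (3,1), (3,2), (4,1), (5,1), (5,2), (5,3)]

step 1: expand (5,1) (f=10, h=6) → closed; open now [(0,2) g=2 f=10, (1,1) g=2 f=10, (3,0) g=3 f=10, (5,0) g=5 f=12, (5,2) g=5 f=10, (6,1) g=5 f=12]
step 2: expand (5,2) (f=10, h=5) → closed; open now [(0,2) g=2 f=10, (1,1) g=2 f=10, (3,0) g=3 f=10, (5,0) g=5 f=12, (5,3) g=6 f=10, (6,1) g=5 f=12, (6,2) g=6 f=12]
step 3: expand (5,3) (f=10, h=4) → closed; open now [(0,2) g=2 f=10, (1,1) g=2 f=10, (3,0) g=3 f=10, (4,3) g=7 f=10, (5,0) g=5 f=12, (6,1) g=5 f=12, (6,2) g=6 f=12, (6,3) g=7 f=12]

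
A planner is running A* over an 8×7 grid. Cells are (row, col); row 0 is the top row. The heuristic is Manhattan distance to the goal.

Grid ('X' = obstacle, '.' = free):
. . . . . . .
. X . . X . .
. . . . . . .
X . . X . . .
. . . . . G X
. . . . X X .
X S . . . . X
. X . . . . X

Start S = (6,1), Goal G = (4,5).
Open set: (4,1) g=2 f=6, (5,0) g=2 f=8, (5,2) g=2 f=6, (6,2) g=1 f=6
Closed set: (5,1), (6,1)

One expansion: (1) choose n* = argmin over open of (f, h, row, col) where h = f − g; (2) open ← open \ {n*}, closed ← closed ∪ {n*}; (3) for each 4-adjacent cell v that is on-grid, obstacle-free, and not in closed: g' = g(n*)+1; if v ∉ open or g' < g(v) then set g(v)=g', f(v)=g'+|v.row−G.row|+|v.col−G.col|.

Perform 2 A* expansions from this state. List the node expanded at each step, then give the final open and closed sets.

order=[(4,1) → (4,2)]; open=[(3,1) g=3 f=8, (3,2) g=4 f=8, (4,0) g=3 f=8, (4,3) g=4 f=6, (5,0) g=2 f=8, (5,2) g=2 f=6, (6,2) g=1 f=6]; closed=[(4,1), (4,2), (5,1), (6,1)]

step 1: expand (4,1) (f=6, h=4) → closed; open now [(3,1) g=3 f=8, (4,0) g=3 f=8, (4,2) g=3 f=6, (5,0) g=2 f=8, (5,2) g=2 f=6, (6,2) g=1 f=6]
step 2: expand (4,2) (f=6, h=3) → closed; open now [(3,1) g=3 f=8, (3,2) g=4 f=8, (4,0) g=3 f=8, (4,3) g=4 f=6, (5,0) g=2 f=8, (5,2) g=2 f=6, (6,2) g=1 f=6]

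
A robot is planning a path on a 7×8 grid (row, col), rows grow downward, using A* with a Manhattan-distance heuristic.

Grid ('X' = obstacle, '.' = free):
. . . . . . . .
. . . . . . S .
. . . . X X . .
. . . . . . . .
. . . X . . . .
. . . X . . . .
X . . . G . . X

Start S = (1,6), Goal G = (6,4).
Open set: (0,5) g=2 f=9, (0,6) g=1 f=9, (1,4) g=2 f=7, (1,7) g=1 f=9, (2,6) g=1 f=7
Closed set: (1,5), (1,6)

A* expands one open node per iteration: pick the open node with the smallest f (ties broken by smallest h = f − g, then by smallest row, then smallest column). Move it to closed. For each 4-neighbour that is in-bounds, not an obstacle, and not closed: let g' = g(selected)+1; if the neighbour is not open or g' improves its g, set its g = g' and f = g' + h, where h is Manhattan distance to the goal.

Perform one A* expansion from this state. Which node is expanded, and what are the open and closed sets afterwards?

expanded=(1,4); open=[(0,4) g=3 f=9, (0,5) g=2 f=9, (0,6) g=1 f=9, (1,3) g=3 f=9, (1,7) g=1 f=9, (2,6) g=1 f=7]; closed=[(1,4), (1,5), (1,6)]

step 1: expand (1,4) (f=7, h=5) → closed; open now [(0,4) g=3 f=9, (0,5) g=2 f=9, (0,6) g=1 f=9, (1,3) g=3 f=9, (1,7) g=1 f=9, (2,6) g=1 f=7]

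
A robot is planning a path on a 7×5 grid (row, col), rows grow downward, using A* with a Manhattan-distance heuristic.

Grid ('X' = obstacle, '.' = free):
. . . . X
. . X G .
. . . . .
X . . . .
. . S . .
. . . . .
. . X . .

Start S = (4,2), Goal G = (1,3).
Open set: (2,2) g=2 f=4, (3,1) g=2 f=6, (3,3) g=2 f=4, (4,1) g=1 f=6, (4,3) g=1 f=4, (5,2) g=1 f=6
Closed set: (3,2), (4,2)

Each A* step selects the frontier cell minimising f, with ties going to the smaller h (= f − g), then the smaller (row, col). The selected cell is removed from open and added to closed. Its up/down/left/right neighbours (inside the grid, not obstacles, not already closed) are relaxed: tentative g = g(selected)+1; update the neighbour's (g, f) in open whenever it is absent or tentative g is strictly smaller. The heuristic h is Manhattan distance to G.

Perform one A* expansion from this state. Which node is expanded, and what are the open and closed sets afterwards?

step 1: expand (2,2) (f=4, h=2) → closed; open now [(2,1) g=3 f=6, (2,3) g=3 f=4, (3,1) g=2 f=6, (3,3) g=2 f=4, (4,1) g=1 f=6, (4,3) g=1 f=4, (5,2) g=1 f=6]

expanded=(2,2); open=[(2,1) g=3 f=6, (2,3) g=3 f=4, (3,1) g=2 f=6, (3,3) g=2 f=4, (4,1) g=1 f=6, (4,3) g=1 f=4, (5,2) g=1 f=6]; closed=[(2,2), (3,2), (4,2)]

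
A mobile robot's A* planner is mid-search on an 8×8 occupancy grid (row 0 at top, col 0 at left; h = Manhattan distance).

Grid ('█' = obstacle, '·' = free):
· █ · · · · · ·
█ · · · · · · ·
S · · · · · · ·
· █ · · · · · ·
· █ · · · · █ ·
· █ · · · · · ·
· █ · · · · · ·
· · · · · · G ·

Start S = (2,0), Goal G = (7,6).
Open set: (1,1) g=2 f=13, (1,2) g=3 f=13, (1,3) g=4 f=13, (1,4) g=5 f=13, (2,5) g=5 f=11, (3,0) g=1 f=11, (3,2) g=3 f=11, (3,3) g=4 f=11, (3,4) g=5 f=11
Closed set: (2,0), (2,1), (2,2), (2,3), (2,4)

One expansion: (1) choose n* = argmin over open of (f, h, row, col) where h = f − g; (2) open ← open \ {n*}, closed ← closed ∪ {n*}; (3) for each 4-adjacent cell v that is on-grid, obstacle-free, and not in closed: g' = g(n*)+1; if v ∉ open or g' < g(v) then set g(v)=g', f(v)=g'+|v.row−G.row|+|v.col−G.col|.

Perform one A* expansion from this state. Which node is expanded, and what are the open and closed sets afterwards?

step 1: expand (2,5) (f=11, h=6) → closed; open now [(1,1) g=2 f=13, (1,2) g=3 f=13, (1,3) g=4 f=13, (1,4) g=5 f=13, (1,5) g=6 f=13, (2,6) g=6 f=11, (3,0) g=1 f=11, (3,2) g=3 f=11, (3,3) g=4 f=11, (3,4) g=5 f=11, (3,5) g=6 f=11]

expanded=(2,5); open=[(1,1) g=2 f=13, (1,2) g=3 f=13, (1,3) g=4 f=13, (1,4) g=5 f=13, (1,5) g=6 f=13, (2,6) g=6 f=11, (3,0) g=1 f=11, (3,2) g=3 f=11, (3,3) g=4 f=11, (3,4) g=5 f=11, (3,5) g=6 f=11]; closed=[(2,0), (2,1), (2,2), (2,3), (2,4), (2,5)]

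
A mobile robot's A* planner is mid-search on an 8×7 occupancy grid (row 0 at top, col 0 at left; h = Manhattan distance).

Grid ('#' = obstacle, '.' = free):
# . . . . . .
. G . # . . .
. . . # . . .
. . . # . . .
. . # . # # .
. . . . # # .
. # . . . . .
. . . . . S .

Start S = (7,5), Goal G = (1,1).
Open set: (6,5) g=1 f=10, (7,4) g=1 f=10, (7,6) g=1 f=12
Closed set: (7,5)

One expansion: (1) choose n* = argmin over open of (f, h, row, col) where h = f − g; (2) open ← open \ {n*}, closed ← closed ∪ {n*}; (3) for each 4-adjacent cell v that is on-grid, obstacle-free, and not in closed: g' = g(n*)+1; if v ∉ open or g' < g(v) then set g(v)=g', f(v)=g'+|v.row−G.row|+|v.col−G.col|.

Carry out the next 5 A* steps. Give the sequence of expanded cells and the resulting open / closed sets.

order=[(6,5) → (6,4) → (6,3) → (5,3) → (4,3)]; open=[(5,2) g=5 f=10, (6,2) g=4 f=10, (6,6) g=2 f=12, (7,3) g=4 f=12, (7,4) g=1 f=10, (7,6) g=1 f=12]; closed=[(4,3), (5,3), (6,3), (6,4), (6,5), (7,5)]

step 1: expand (6,5) (f=10, h=9) → closed; open now [(6,4) g=2 f=10, (6,6) g=2 f=12, (7,4) g=1 f=10, (7,6) g=1 f=12]
step 2: expand (6,4) (f=10, h=8) → closed; open now [(6,3) g=3 f=10, (6,6) g=2 f=12, (7,4) g=1 f=10, (7,6) g=1 f=12]
step 3: expand (6,3) (f=10, h=7) → closed; open now [(5,3) g=4 f=10, (6,2) g=4 f=10, (6,6) g=2 f=12, (7,3) g=4 f=12, (7,4) g=1 f=10, (7,6) g=1 f=12]
step 4: expand (5,3) (f=10, h=6) → closed; open now [(4,3) g=5 f=10, (5,2) g=5 f=10, (6,2) g=4 f=10, (6,6) g=2 f=12, (7,3) g=4 f=12, (7,4) g=1 f=10, (7,6) g=1 f=12]
step 5: expand (4,3) (f=10, h=5) → closed; open now [(5,2) g=5 f=10, (6,2) g=4 f=10, (6,6) g=2 f=12, (7,3) g=4 f=12, (7,4) g=1 f=10, (7,6) g=1 f=12]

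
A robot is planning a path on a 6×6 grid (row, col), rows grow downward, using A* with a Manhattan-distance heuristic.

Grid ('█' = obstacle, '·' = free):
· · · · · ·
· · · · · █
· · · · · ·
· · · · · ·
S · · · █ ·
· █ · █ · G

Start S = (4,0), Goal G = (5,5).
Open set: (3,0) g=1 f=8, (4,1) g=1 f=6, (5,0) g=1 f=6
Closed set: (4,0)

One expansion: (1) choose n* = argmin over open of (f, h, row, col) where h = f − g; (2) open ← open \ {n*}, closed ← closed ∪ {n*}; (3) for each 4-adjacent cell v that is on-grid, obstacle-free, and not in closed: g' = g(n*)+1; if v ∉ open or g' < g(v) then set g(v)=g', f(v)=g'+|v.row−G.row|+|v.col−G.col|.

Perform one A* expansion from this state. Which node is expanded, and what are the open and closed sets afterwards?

step 1: expand (4,1) (f=6, h=5) → closed; open now [(3,0) g=1 f=8, (3,1) g=2 f=8, (4,2) g=2 f=6, (5,0) g=1 f=6]

expanded=(4,1); open=[(3,0) g=1 f=8, (3,1) g=2 f=8, (4,2) g=2 f=6, (5,0) g=1 f=6]; closed=[(4,0), (4,1)]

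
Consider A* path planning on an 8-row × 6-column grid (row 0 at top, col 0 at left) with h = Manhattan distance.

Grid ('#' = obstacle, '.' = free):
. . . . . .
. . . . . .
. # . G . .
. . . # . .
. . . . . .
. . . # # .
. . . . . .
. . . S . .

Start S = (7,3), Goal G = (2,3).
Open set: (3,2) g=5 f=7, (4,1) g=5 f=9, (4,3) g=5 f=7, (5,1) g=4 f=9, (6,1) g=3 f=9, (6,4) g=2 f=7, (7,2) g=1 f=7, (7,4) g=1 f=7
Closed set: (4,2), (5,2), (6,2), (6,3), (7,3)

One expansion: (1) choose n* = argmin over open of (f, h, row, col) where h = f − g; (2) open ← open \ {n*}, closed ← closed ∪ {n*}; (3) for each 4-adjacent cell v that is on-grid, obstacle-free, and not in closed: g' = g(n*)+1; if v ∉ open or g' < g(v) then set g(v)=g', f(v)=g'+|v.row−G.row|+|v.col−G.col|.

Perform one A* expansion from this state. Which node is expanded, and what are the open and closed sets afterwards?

expanded=(3,2); open=[(2,2) g=6 f=7, (3,1) g=6 f=9, (4,1) g=5 f=9, (4,3) g=5 f=7, (5,1) g=4 f=9, (6,1) g=3 f=9, (6,4) g=2 f=7, (7,2) g=1 f=7, (7,4) g=1 f=7]; closed=[(3,2), (4,2), (5,2), (6,2), (6,3), (7,3)]

step 1: expand (3,2) (f=7, h=2) → closed; open now [(2,2) g=6 f=7, (3,1) g=6 f=9, (4,1) g=5 f=9, (4,3) g=5 f=7, (5,1) g=4 f=9, (6,1) g=3 f=9, (6,4) g=2 f=7, (7,2) g=1 f=7, (7,4) g=1 f=7]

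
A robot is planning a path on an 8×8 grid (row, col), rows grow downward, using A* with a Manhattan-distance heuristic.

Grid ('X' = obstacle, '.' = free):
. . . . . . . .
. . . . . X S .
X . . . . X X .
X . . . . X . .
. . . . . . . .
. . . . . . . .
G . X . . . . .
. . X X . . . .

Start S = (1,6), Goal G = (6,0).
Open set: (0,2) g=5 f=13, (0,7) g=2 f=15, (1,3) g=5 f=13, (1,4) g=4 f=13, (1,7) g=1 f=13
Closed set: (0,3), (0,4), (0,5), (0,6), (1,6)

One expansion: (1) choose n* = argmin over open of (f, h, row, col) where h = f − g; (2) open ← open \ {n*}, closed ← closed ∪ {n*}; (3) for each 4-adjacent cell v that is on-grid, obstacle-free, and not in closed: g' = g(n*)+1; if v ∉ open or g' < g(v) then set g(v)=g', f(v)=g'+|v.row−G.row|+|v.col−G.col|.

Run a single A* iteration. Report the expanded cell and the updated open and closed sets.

expanded=(0,2); open=[(0,1) g=6 f=13, (0,7) g=2 f=15, (1,2) g=6 f=13, (1,3) g=5 f=13, (1,4) g=4 f=13, (1,7) g=1 f=13]; closed=[(0,2), (0,3), (0,4), (0,5), (0,6), (1,6)]

step 1: expand (0,2) (f=13, h=8) → closed; open now [(0,1) g=6 f=13, (0,7) g=2 f=15, (1,2) g=6 f=13, (1,3) g=5 f=13, (1,4) g=4 f=13, (1,7) g=1 f=13]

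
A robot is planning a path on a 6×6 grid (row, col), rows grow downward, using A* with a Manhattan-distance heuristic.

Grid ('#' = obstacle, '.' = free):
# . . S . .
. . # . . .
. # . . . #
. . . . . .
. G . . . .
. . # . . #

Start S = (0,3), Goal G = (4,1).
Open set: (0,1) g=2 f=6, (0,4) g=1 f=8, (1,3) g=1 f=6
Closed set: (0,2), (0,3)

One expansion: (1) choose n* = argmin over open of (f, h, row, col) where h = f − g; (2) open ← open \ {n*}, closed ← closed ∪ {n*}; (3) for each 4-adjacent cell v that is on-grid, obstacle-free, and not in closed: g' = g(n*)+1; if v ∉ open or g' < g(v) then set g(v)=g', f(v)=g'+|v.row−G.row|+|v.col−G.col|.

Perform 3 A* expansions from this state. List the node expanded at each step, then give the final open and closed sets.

order=[(0,1) → (1,1) → (1,3)]; open=[(0,4) g=1 f=8, (1,0) g=4 f=8, (1,4) g=2 f=8, (2,3) g=2 f=6]; closed=[(0,1), (0,2), (0,3), (1,1), (1,3)]

step 1: expand (0,1) (f=6, h=4) → closed; open now [(0,4) g=1 f=8, (1,1) g=3 f=6, (1,3) g=1 f=6]
step 2: expand (1,1) (f=6, h=3) → closed; open now [(0,4) g=1 f=8, (1,0) g=4 f=8, (1,3) g=1 f=6]
step 3: expand (1,3) (f=6, h=5) → closed; open now [(0,4) g=1 f=8, (1,0) g=4 f=8, (1,4) g=2 f=8, (2,3) g=2 f=6]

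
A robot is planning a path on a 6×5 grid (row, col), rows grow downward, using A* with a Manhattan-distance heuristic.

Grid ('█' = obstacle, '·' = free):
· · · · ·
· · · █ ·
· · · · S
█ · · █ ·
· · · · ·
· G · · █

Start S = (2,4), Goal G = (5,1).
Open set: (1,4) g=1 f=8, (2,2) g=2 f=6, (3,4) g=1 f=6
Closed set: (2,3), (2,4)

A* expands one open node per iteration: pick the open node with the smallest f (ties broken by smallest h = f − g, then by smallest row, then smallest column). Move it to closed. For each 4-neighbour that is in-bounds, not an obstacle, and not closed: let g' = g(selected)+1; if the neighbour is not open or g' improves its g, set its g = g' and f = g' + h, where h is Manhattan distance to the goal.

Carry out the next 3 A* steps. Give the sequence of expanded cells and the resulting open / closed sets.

step 1: expand (2,2) (f=6, h=4) → closed; open now [(1,2) g=3 f=8, (1,4) g=1 f=8, (2,1) g=3 f=6, (3,2) g=3 f=6, (3,4) g=1 f=6]
step 2: expand (2,1) (f=6, h=3) → closed; open now [(1,1) g=4 f=8, (1,2) g=3 f=8, (1,4) g=1 f=8, (2,0) g=4 f=8, (3,1) g=4 f=6, (3,2) g=3 f=6, (3,4) g=1 f=6]
step 3: expand (3,1) (f=6, h=2) → closed; open now [(1,1) g=4 f=8, (1,2) g=3 f=8, (1,4) g=1 f=8, (2,0) g=4 f=8, (3,2) g=3 f=6, (3,4) g=1 f=6, (4,1) g=5 f=6]

order=[(2,2) → (2,1) → (3,1)]; open=[(1,1) g=4 f=8, (1,2) g=3 f=8, (1,4) g=1 f=8, (2,0) g=4 f=8, (3,2) g=3 f=6, (3,4) g=1 f=6, (4,1) g=5 f=6]; closed=[(2,1), (2,2), (2,3), (2,4), (3,1)]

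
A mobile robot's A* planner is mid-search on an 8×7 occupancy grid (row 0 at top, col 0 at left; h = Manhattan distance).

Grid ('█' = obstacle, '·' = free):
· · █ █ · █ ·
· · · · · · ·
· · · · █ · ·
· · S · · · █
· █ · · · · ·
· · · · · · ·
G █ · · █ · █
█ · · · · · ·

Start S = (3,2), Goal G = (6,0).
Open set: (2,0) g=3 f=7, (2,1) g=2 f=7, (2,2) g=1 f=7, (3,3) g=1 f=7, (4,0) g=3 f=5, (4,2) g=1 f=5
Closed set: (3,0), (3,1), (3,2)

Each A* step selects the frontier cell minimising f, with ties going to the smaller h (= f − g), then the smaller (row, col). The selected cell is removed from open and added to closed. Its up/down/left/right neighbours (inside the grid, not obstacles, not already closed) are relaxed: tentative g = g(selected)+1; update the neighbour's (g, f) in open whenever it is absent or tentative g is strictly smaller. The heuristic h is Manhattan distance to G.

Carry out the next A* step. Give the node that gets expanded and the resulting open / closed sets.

expanded=(4,0); open=[(2,0) g=3 f=7, (2,1) g=2 f=7, (2,2) g=1 f=7, (3,3) g=1 f=7, (4,2) g=1 f=5, (5,0) g=4 f=5]; closed=[(3,0), (3,1), (3,2), (4,0)]

step 1: expand (4,0) (f=5, h=2) → closed; open now [(2,0) g=3 f=7, (2,1) g=2 f=7, (2,2) g=1 f=7, (3,3) g=1 f=7, (4,2) g=1 f=5, (5,0) g=4 f=5]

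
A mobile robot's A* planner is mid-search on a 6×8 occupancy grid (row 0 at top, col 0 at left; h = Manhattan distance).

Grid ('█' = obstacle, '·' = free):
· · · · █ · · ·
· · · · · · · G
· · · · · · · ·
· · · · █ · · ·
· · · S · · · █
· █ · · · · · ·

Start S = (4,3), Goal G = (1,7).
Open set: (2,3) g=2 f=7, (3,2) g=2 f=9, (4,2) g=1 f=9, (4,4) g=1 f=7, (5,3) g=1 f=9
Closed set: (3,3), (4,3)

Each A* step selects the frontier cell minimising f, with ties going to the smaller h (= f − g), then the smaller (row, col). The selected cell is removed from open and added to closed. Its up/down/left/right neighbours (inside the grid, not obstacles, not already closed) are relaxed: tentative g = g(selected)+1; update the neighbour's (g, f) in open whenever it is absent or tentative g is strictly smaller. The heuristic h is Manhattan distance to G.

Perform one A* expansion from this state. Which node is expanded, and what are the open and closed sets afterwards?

step 1: expand (2,3) (f=7, h=5) → closed; open now [(1,3) g=3 f=7, (2,2) g=3 f=9, (2,4) g=3 f=7, (3,2) g=2 f=9, (4,2) g=1 f=9, (4,4) g=1 f=7, (5,3) g=1 f=9]

expanded=(2,3); open=[(1,3) g=3 f=7, (2,2) g=3 f=9, (2,4) g=3 f=7, (3,2) g=2 f=9, (4,2) g=1 f=9, (4,4) g=1 f=7, (5,3) g=1 f=9]; closed=[(2,3), (3,3), (4,3)]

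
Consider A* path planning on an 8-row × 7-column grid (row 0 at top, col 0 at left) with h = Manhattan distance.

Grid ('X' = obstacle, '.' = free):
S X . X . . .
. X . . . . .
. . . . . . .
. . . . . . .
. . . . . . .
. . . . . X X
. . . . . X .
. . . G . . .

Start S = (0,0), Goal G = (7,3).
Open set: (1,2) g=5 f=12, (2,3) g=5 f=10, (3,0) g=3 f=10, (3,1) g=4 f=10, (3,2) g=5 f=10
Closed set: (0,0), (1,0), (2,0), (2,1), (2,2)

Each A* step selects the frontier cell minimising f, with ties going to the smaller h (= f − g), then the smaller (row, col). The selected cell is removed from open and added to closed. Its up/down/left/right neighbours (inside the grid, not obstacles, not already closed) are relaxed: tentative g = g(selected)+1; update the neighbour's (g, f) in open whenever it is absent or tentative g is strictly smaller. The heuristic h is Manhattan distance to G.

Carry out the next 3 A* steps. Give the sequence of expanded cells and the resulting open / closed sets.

step 1: expand (2,3) (f=10, h=5) → closed; open now [(1,2) g=5 f=12, (1,3) g=6 f=12, (2,4) g=6 f=12, (3,0) g=3 f=10, (3,1) g=4 f=10, (3,2) g=5 f=10, (3,3) g=6 f=10]
step 2: expand (3,3) (f=10, h=4) → closed; open now [(1,2) g=5 f=12, (1,3) g=6 f=12, (2,4) g=6 f=12, (3,0) g=3 f=10, (3,1) g=4 f=10, (3,2) g=5 f=10, (3,4) g=7 f=12, (4,3) g=7 f=10]
step 3: expand (4,3) (f=10, h=3) → closed; open now [(1,2) g=5 f=12, (1,3) g=6 f=12, (2,4) g=6 f=12, (3,0) g=3 f=10, (3,1) g=4 f=10, (3,2) g=5 f=10, (3,4) g=7 f=12, (4,2) g=8 f=12, (4,4) g=8 f=12, (5,3) g=8 f=10]

order=[(2,3) → (3,3) → (4,3)]; open=[(1,2) g=5 f=12, (1,3) g=6 f=12, (2,4) g=6 f=12, (3,0) g=3 f=10, (3,1) g=4 f=10, (3,2) g=5 f=10, (3,4) g=7 f=12, (4,2) g=8 f=12, (4,4) g=8 f=12, (5,3) g=8 f=10]; closed=[(0,0), (1,0), (2,0), (2,1), (2,2), (2,3), (3,3), (4,3)]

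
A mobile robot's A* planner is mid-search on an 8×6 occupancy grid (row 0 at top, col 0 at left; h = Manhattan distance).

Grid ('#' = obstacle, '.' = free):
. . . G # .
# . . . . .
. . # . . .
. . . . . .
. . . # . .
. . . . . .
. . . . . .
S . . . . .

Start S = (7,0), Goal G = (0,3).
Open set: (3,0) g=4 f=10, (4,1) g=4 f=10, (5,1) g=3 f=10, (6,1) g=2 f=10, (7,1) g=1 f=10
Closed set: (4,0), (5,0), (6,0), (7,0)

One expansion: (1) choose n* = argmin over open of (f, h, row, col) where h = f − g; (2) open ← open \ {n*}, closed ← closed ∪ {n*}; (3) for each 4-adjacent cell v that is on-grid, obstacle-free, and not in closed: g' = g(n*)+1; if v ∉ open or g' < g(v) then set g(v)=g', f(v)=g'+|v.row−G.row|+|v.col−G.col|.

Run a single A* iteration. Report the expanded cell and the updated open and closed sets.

step 1: expand (3,0) (f=10, h=6) → closed; open now [(2,0) g=5 f=10, (3,1) g=5 f=10, (4,1) g=4 f=10, (5,1) g=3 f=10, (6,1) g=2 f=10, (7,1) g=1 f=10]

expanded=(3,0); open=[(2,0) g=5 f=10, (3,1) g=5 f=10, (4,1) g=4 f=10, (5,1) g=3 f=10, (6,1) g=2 f=10, (7,1) g=1 f=10]; closed=[(3,0), (4,0), (5,0), (6,0), (7,0)]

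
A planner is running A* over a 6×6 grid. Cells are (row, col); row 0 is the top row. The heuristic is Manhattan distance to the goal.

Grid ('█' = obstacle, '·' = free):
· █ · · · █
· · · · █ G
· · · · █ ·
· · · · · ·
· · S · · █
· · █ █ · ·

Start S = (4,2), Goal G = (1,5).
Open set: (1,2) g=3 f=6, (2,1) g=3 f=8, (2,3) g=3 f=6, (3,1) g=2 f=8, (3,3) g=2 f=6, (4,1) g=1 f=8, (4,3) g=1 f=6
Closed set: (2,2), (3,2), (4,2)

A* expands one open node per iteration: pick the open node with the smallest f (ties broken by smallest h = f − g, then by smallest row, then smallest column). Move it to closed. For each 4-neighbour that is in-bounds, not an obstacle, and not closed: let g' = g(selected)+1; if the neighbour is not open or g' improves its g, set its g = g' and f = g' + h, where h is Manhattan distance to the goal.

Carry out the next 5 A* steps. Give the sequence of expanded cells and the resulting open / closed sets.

step 1: expand (1,2) (f=6, h=3) → closed; open now [(0,2) g=4 f=8, (1,1) g=4 f=8, (1,3) g=4 f=6, (2,1) g=3 f=8, (2,3) g=3 f=6, (3,1) g=2 f=8, (3,3) g=2 f=6, (4,1) g=1 f=8, (4,3) g=1 f=6]
step 2: expand (1,3) (f=6, h=2) → closed; open now [(0,2) g=4 f=8, (0,3) g=5 f=8, (1,1) g=4 f=8, (2,1) g=3 f=8, (2,3) g=3 f=6, (3,1) g=2 f=8, (3,3) g=2 f=6, (4,1) g=1 f=8, (4,3) g=1 f=6]
step 3: expand (2,3) (f=6, h=3) → closed; open now [(0,2) g=4 f=8, (0,3) g=5 f=8, (1,1) g=4 f=8, (2,1) g=3 f=8, (3,1) g=2 f=8, (3,3) g=2 f=6, (4,1) g=1 f=8, (4,3) g=1 f=6]
step 4: expand (3,3) (f=6, h=4) → closed; open now [(0,2) g=4 f=8, (0,3) g=5 f=8, (1,1) g=4 f=8, (2,1) g=3 f=8, (3,1) g=2 f=8, (3,4) g=3 f=6, (4,1) g=1 f=8, (4,3) g=1 f=6]
step 5: expand (3,4) (f=6, h=3) → closed; open now [(0,2) g=4 f=8, (0,3) g=5 f=8, (1,1) g=4 f=8, (2,1) g=3 f=8, (3,1) g=2 f=8, (3,5) g=4 f=6, (4,1) g=1 f=8, (4,3) g=1 f=6, (4,4) g=4 f=8]

order=[(1,2) → (1,3) → (2,3) → (3,3) → (3,4)]; open=[(0,2) g=4 f=8, (0,3) g=5 f=8, (1,1) g=4 f=8, (2,1) g=3 f=8, (3,1) g=2 f=8, (3,5) g=4 f=6, (4,1) g=1 f=8, (4,3) g=1 f=6, (4,4) g=4 f=8]; closed=[(1,2), (1,3), (2,2), (2,3), (3,2), (3,3), (3,4), (4,2)]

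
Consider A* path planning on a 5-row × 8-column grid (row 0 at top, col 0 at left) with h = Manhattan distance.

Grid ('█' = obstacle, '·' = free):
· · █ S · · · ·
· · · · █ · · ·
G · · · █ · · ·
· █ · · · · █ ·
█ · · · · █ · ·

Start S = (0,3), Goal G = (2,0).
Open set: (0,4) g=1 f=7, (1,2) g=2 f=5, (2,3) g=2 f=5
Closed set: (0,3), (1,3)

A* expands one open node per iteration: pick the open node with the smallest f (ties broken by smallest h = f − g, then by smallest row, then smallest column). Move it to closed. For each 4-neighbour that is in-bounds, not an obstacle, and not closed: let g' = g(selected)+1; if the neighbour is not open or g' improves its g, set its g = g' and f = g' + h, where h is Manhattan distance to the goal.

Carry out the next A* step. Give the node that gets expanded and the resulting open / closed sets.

expanded=(1,2); open=[(0,4) g=1 f=7, (1,1) g=3 f=5, (2,2) g=3 f=5, (2,3) g=2 f=5]; closed=[(0,3), (1,2), (1,3)]

step 1: expand (1,2) (f=5, h=3) → closed; open now [(0,4) g=1 f=7, (1,1) g=3 f=5, (2,2) g=3 f=5, (2,3) g=2 f=5]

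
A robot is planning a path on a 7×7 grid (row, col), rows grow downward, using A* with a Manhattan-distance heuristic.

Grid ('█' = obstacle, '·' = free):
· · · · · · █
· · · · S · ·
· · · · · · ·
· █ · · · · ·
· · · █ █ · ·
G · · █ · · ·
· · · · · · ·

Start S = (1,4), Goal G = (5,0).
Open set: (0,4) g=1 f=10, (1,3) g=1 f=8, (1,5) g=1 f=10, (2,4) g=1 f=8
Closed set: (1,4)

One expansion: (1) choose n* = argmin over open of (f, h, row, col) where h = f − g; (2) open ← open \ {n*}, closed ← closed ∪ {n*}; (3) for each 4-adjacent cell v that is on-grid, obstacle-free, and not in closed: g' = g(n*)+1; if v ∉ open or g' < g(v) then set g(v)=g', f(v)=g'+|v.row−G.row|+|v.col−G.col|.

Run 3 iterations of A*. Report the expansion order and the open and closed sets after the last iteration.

order=[(1,3) → (1,2) → (1,1)]; open=[(0,1) g=4 f=10, (0,2) g=3 f=10, (0,3) g=2 f=10, (0,4) g=1 f=10, (1,0) g=4 f=8, (1,5) g=1 f=10, (2,1) g=4 f=8, (2,2) g=3 f=8, (2,3) g=2 f=8, (2,4) g=1 f=8]; closed=[(1,1), (1,2), (1,3), (1,4)]

step 1: expand (1,3) (f=8, h=7) → closed; open now [(0,3) g=2 f=10, (0,4) g=1 f=10, (1,2) g=2 f=8, (1,5) g=1 f=10, (2,3) g=2 f=8, (2,4) g=1 f=8]
step 2: expand (1,2) (f=8, h=6) → closed; open now [(0,2) g=3 f=10, (0,3) g=2 f=10, (0,4) g=1 f=10, (1,1) g=3 f=8, (1,5) g=1 f=10, (2,2) g=3 f=8, (2,3) g=2 f=8, (2,4) g=1 f=8]
step 3: expand (1,1) (f=8, h=5) → closed; open now [(0,1) g=4 f=10, (0,2) g=3 f=10, (0,3) g=2 f=10, (0,4) g=1 f=10, (1,0) g=4 f=8, (1,5) g=1 f=10, (2,1) g=4 f=8, (2,2) g=3 f=8, (2,3) g=2 f=8, (2,4) g=1 f=8]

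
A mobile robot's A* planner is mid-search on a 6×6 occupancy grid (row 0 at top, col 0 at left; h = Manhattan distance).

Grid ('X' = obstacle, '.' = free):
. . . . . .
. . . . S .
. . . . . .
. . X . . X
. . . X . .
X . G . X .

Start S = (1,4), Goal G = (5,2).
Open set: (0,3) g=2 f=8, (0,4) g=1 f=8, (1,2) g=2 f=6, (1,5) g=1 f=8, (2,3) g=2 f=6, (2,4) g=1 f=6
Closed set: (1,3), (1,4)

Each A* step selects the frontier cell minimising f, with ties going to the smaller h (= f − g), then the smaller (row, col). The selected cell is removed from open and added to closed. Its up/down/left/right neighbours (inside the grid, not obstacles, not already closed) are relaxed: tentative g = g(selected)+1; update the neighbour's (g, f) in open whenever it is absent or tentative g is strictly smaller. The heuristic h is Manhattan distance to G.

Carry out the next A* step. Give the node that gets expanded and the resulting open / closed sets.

step 1: expand (1,2) (f=6, h=4) → closed; open now [(0,2) g=3 f=8, (0,3) g=2 f=8, (0,4) g=1 f=8, (1,1) g=3 f=8, (1,5) g=1 f=8, (2,2) g=3 f=6, (2,3) g=2 f=6, (2,4) g=1 f=6]

expanded=(1,2); open=[(0,2) g=3 f=8, (0,3) g=2 f=8, (0,4) g=1 f=8, (1,1) g=3 f=8, (1,5) g=1 f=8, (2,2) g=3 f=6, (2,3) g=2 f=6, (2,4) g=1 f=6]; closed=[(1,2), (1,3), (1,4)]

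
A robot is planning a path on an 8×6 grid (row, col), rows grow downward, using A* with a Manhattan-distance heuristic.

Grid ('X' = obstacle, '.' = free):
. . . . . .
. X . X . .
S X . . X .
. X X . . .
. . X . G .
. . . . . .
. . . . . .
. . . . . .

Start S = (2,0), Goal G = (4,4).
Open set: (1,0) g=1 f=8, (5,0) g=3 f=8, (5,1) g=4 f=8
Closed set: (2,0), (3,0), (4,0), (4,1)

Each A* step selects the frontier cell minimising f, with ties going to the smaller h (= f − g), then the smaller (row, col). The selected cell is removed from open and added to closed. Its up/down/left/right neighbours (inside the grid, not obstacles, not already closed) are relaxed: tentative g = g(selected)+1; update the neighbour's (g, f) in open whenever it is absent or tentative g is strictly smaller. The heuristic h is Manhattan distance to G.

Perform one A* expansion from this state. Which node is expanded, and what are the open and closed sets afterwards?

expanded=(5,1); open=[(1,0) g=1 f=8, (5,0) g=3 f=8, (5,2) g=5 f=8, (6,1) g=5 f=10]; closed=[(2,0), (3,0), (4,0), (4,1), (5,1)]

step 1: expand (5,1) (f=8, h=4) → closed; open now [(1,0) g=1 f=8, (5,0) g=3 f=8, (5,2) g=5 f=8, (6,1) g=5 f=10]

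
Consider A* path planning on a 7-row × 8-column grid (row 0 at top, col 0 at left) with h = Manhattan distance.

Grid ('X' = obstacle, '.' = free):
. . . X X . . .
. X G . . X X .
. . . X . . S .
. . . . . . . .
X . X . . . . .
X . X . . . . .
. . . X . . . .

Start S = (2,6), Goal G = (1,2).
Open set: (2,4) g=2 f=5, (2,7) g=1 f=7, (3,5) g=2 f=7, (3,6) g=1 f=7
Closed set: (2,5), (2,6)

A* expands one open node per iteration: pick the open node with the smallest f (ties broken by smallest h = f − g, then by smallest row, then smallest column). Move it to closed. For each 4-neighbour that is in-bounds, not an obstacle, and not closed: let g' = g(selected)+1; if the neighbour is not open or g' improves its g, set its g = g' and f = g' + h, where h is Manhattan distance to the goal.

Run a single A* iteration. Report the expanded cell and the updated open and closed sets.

expanded=(2,4); open=[(1,4) g=3 f=5, (2,7) g=1 f=7, (3,4) g=3 f=7, (3,5) g=2 f=7, (3,6) g=1 f=7]; closed=[(2,4), (2,5), (2,6)]

step 1: expand (2,4) (f=5, h=3) → closed; open now [(1,4) g=3 f=5, (2,7) g=1 f=7, (3,4) g=3 f=7, (3,5) g=2 f=7, (3,6) g=1 f=7]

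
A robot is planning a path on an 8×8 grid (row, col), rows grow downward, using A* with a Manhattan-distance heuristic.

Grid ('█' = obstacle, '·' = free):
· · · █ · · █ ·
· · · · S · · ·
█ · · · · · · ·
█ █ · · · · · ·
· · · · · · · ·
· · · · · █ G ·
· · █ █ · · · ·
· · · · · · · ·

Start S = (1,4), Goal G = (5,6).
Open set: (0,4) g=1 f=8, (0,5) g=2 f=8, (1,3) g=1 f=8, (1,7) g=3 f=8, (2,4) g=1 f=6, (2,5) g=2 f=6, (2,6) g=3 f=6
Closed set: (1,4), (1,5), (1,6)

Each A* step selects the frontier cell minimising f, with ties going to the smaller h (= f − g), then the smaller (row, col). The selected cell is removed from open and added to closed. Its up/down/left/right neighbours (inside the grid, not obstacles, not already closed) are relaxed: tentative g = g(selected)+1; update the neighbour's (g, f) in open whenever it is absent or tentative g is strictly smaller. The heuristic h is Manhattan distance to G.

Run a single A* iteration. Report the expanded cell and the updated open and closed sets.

step 1: expand (2,6) (f=6, h=3) → closed; open now [(0,4) g=1 f=8, (0,5) g=2 f=8, (1,3) g=1 f=8, (1,7) g=3 f=8, (2,4) g=1 f=6, (2,5) g=2 f=6, (2,7) g=4 f=8, (3,6) g=4 f=6]

expanded=(2,6); open=[(0,4) g=1 f=8, (0,5) g=2 f=8, (1,3) g=1 f=8, (1,7) g=3 f=8, (2,4) g=1 f=6, (2,5) g=2 f=6, (2,7) g=4 f=8, (3,6) g=4 f=6]; closed=[(1,4), (1,5), (1,6), (2,6)]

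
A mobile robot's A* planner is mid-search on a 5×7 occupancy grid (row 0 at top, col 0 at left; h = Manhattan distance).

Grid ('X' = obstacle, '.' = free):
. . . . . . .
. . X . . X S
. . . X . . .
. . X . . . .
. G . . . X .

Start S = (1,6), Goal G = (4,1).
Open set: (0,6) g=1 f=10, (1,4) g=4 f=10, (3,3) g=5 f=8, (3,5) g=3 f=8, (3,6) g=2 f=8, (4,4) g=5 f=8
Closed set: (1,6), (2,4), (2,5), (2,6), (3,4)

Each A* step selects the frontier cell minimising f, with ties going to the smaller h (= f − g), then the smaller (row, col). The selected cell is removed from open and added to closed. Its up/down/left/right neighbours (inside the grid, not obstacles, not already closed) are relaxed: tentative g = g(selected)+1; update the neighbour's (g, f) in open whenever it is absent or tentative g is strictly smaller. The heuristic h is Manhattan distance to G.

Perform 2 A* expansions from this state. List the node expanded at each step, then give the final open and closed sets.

order=[(3,3) → (4,3)]; open=[(0,6) g=1 f=10, (1,4) g=4 f=10, (3,5) g=3 f=8, (3,6) g=2 f=8, (4,2) g=7 f=8, (4,4) g=5 f=8]; closed=[(1,6), (2,4), (2,5), (2,6), (3,3), (3,4), (4,3)]

step 1: expand (3,3) (f=8, h=3) → closed; open now [(0,6) g=1 f=10, (1,4) g=4 f=10, (3,5) g=3 f=8, (3,6) g=2 f=8, (4,3) g=6 f=8, (4,4) g=5 f=8]
step 2: expand (4,3) (f=8, h=2) → closed; open now [(0,6) g=1 f=10, (1,4) g=4 f=10, (3,5) g=3 f=8, (3,6) g=2 f=8, (4,2) g=7 f=8, (4,4) g=5 f=8]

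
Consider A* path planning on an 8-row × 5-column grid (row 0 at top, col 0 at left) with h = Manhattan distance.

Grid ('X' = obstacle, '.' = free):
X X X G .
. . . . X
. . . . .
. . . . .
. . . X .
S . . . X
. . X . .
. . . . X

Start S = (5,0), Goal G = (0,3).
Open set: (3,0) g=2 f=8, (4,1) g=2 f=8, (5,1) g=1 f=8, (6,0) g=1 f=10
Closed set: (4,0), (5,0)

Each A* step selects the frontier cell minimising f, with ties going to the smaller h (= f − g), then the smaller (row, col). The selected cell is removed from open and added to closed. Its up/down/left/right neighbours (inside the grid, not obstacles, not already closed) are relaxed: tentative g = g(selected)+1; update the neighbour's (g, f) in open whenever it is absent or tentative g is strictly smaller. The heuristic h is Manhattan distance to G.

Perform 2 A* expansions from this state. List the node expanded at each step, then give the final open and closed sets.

step 1: expand (3,0) (f=8, h=6) → closed; open now [(2,0) g=3 f=8, (3,1) g=3 f=8, (4,1) g=2 f=8, (5,1) g=1 f=8, (6,0) g=1 f=10]
step 2: expand (2,0) (f=8, h=5) → closed; open now [(1,0) g=4 f=8, (2,1) g=4 f=8, (3,1) g=3 f=8, (4,1) g=2 f=8, (5,1) g=1 f=8, (6,0) g=1 f=10]

order=[(3,0) → (2,0)]; open=[(1,0) g=4 f=8, (2,1) g=4 f=8, (3,1) g=3 f=8, (4,1) g=2 f=8, (5,1) g=1 f=8, (6,0) g=1 f=10]; closed=[(2,0), (3,0), (4,0), (5,0)]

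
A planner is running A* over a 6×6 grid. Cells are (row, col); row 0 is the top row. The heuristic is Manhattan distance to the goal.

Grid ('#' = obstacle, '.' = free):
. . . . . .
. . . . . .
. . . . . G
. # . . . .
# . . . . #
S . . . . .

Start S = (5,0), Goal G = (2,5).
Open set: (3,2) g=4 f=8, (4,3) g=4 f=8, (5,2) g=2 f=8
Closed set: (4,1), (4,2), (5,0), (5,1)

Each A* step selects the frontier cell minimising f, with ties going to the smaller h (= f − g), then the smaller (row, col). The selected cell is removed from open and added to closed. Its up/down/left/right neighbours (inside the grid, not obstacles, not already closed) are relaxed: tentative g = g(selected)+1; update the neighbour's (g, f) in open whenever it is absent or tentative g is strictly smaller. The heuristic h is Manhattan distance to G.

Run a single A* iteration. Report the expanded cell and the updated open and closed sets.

step 1: expand (3,2) (f=8, h=4) → closed; open now [(2,2) g=5 f=8, (3,3) g=5 f=8, (4,3) g=4 f=8, (5,2) g=2 f=8]

expanded=(3,2); open=[(2,2) g=5 f=8, (3,3) g=5 f=8, (4,3) g=4 f=8, (5,2) g=2 f=8]; closed=[(3,2), (4,1), (4,2), (5,0), (5,1)]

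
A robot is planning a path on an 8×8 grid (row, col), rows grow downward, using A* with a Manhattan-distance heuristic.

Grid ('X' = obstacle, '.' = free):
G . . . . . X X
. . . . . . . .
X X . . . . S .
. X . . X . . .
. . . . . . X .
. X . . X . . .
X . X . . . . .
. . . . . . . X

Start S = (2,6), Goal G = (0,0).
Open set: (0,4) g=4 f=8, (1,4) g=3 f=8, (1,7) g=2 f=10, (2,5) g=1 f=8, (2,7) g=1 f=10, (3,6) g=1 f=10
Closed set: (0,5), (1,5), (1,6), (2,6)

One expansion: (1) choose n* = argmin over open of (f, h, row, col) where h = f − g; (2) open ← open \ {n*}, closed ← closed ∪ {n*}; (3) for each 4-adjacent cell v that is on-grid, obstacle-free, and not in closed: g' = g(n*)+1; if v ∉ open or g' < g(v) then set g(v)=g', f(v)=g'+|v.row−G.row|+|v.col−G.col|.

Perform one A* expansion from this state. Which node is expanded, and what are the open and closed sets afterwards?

expanded=(0,4); open=[(0,3) g=5 f=8, (1,4) g=3 f=8, (1,7) g=2 f=10, (2,5) g=1 f=8, (2,7) g=1 f=10, (3,6) g=1 f=10]; closed=[(0,4), (0,5), (1,5), (1,6), (2,6)]

step 1: expand (0,4) (f=8, h=4) → closed; open now [(0,3) g=5 f=8, (1,4) g=3 f=8, (1,7) g=2 f=10, (2,5) g=1 f=8, (2,7) g=1 f=10, (3,6) g=1 f=10]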